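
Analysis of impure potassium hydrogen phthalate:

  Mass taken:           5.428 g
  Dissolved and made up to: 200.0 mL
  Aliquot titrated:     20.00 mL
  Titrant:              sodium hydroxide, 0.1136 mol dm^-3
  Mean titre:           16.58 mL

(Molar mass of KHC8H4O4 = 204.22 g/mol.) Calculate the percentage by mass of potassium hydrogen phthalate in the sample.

KHC8H4O4 + NaOH → KNaC8H4O4 + H2O
n(NaOH) per titration = 0.01658 × 0.1136 = 1.883 × 10^-3 mol
n(KHC8H4O4) in each aliquot = 1.883 × 10^-3 mol (1:1 ratio)
n(KHC8H4O4) in the whole flask = 1.883 × 10^-3 × 200.0/20.00 = 0.01883 mol
mass of KHC8H4O4 = 0.01883 × 204.22 = 3.846 g
% KHC8H4O4 = 3.846 / 5.428 × 100 = 70.86 %

70.86 %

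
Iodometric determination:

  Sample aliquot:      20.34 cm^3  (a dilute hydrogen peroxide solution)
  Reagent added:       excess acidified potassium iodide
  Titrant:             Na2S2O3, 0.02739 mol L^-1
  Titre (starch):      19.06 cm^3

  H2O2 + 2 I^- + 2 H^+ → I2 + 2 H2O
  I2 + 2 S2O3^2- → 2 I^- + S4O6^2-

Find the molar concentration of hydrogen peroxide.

0.01283 mol/L

n(S2O3^2-) = 0.01906 × 0.02739 = 5.221 × 10^-4 mol
n(I2) = n(S2O3^2-)/2 = 2.610 × 10^-4 mol
n(H2O2) in the aliquot = 2.610 × 10^-4 mol (1:1 ratio)
[H2O2] = 2.610 × 10^-4 / 0.02034 = 0.01283 mol/L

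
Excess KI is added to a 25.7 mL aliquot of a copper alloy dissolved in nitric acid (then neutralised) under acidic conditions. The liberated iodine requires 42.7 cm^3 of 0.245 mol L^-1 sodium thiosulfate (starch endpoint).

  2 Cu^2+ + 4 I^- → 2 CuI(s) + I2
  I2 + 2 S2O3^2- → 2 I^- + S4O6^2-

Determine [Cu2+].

0.407 mol/L

n(S2O3^2-) = 0.0427 × 0.245 = 0.0105 mol
n(I2) = n(S2O3^2-)/2 = 5.23 × 10^-3 mol
From the 2:1 ratio, n(Cu2+) in the aliquot = 2/1 × 5.23 × 10^-3 = 0.0105 mol
[Cu2+] = 0.0105 / 0.0257 = 0.407 mol/L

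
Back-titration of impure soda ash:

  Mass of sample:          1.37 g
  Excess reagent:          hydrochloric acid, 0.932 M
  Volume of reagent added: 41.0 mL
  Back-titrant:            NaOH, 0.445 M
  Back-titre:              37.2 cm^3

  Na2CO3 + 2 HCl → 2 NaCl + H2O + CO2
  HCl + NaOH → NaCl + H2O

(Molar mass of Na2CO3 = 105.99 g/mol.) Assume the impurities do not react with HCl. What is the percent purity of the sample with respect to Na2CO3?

n(HCl) added = 0.0410 × 0.932 = 0.0382 mol
n(NaOH) used in back-titration = 0.0372 × 0.445 = 0.0166 mol
n(HCl) left over = 0.0166 mol (1:1 ratio)
n(HCl) consumed by analyte = 0.0382 − 0.0166 = 0.0217 mol
From the 1:2 ratio, n(Na2CO3) = 1/2 × 0.0217 = 0.0108 mol
mass of Na2CO3 = 0.0108 × 105.99 = 1.15 g
% Na2CO3 = 1.15 / 1.37 × 100 = 83.8 %

83.8 %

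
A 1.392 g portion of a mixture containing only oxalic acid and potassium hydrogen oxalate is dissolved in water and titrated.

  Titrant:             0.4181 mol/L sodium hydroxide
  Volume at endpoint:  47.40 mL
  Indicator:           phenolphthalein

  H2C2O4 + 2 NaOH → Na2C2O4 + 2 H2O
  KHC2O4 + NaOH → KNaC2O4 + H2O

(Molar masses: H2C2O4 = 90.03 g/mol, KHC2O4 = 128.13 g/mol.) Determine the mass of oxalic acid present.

n(NaOH) = 0.04740 × 0.4181 = 0.01982 mol
Let x = n(H2C2O4), y = n(KHC2O4).
Titrant: 2x + 1y = 0.01982;  mass: 90.03x + 128.13y = 1.392
Solving, x = 6.902 × 10^-3 mol, y = 6.015 × 10^-3 mol
mass of H2C2O4 = 6.902 × 10^-3 × 90.03 = 0.6214 g

0.6214 g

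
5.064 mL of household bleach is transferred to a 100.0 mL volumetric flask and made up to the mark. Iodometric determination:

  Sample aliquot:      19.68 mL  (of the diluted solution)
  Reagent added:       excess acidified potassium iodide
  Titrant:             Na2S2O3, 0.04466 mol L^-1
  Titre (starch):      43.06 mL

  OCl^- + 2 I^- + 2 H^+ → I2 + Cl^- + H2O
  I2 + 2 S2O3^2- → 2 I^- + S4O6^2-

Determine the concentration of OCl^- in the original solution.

n(S2O3^2-) = 0.04306 × 0.04466 = 1.923 × 10^-3 mol
n(I2) = n(S2O3^2-)/2 = 9.615 × 10^-4 mol
n(OCl^-) in the aliquot = 9.615 × 10^-4 mol (1:1 ratio)
[OCl^-]_dilute = 9.615 × 10^-4 / 0.01968 = 0.04886 mol/L
[OCl^-]_original = 0.04886 × 100.0/5.064 = 0.9648 mol/L

0.9648 mol/L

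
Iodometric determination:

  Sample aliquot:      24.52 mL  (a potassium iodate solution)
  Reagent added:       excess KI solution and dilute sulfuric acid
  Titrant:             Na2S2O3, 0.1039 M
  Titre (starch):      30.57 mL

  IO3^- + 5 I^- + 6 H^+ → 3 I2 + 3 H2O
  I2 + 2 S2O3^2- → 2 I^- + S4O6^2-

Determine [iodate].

n(S2O3^2-) = 0.03057 × 0.1039 = 3.176 × 10^-3 mol
n(I2) = n(S2O3^2-)/2 = 1.588 × 10^-3 mol
From the 1:3 ratio, n(IO3^-) in the aliquot = 1/3 × 1.588 × 10^-3 = 5.294 × 10^-4 mol
[IO3^-] = 5.294 × 10^-4 / 0.02452 = 0.02159 mol/L

0.02159 M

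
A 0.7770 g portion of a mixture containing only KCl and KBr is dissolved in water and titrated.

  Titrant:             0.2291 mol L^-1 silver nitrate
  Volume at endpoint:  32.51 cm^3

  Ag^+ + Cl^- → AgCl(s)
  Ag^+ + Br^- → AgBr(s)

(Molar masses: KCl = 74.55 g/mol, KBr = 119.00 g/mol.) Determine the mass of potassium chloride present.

0.1833 g

n(AgNO3) = 0.03251 × 0.2291 = 7.448 × 10^-3 mol
Let x = n(KCl), y = n(KBr).
Titrant: 1x + 1y = 7.448 × 10^-3;  mass: 74.55x + 119.00y = 0.7770
Solving, x = 2.459 × 10^-3 mol, y = 4.989 × 10^-3 mol
mass of KCl = 2.459 × 10^-3 × 74.55 = 0.1833 g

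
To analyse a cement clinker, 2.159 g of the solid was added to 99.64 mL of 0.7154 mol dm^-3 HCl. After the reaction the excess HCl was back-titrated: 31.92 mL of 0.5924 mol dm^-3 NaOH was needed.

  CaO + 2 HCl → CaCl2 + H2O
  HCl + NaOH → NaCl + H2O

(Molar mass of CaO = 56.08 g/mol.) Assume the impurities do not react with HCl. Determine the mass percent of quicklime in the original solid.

68.02 %

n(HCl) added = 0.09964 × 0.7154 = 0.07128 mol
n(NaOH) used in back-titration = 0.03192 × 0.5924 = 0.01891 mol
n(HCl) left over = 0.01891 mol (1:1 ratio)
n(HCl) consumed by analyte = 0.07128 − 0.01891 = 0.05237 mol
From the 1:2 ratio, n(CaO) = 1/2 × 0.05237 = 0.02619 mol
mass of CaO = 0.02619 × 56.08 = 1.469 g
% CaO = 1.469 / 2.159 × 100 = 68.02 %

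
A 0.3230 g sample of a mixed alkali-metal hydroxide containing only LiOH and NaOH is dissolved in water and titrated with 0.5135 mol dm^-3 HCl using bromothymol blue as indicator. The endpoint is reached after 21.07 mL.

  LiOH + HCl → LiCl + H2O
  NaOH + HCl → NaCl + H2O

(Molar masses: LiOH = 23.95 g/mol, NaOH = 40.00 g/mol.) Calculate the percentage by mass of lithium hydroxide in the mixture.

50.72 %

n(HCl) = 0.02107 × 0.5135 = 0.01082 mol
Let x = n(LiOH), y = n(NaOH).
Titrant: 1x + 1y = 0.01082;  mass: 23.95x + 40.00y = 0.3230
Solving, x = 6.840 × 10^-3 mol, y = 3.980 × 10^-3 mol
mass of LiOH = 6.840 × 10^-3 × 23.95 = 0.1638 g
% LiOH = 0.1638 / 0.3230 × 100 = 50.72 %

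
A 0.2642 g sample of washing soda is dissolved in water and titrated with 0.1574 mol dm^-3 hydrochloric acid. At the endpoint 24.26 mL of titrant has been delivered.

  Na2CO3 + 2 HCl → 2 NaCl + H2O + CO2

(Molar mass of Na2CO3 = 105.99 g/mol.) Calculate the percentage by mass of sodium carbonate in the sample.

76.59 %

n(HCl) = 0.02426 L × 0.1574 mol/L = 3.819 × 10^-3 mol
From the 1:2 ratio, n(Na2CO3) = 1/2 × 3.819 × 10^-3 = 1.909 × 10^-3 mol
mass of Na2CO3 = 1.909 × 10^-3 × 105.99 g/mol = 0.2024 g
% Na2CO3 = 0.2024 / 0.2642 × 100 = 76.59 %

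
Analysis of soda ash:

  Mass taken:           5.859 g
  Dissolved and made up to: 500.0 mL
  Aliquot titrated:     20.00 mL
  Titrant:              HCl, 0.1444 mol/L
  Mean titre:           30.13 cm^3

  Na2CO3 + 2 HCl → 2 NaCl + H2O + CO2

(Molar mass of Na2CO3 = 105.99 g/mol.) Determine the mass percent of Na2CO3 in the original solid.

98.38 %

n(HCl) per titration = 0.03013 × 0.1444 = 4.351 × 10^-3 mol
From the 1:2 ratio, n(Na2CO3) in each aliquot = 1/2 × 4.351 × 10^-3 = 2.175 × 10^-3 mol
n(Na2CO3) in the whole flask = 2.175 × 10^-3 × 500.0/20.00 = 0.05438 mol
mass of Na2CO3 = 0.05438 × 105.99 = 5.764 g
% Na2CO3 = 5.764 / 5.859 × 100 = 98.38 %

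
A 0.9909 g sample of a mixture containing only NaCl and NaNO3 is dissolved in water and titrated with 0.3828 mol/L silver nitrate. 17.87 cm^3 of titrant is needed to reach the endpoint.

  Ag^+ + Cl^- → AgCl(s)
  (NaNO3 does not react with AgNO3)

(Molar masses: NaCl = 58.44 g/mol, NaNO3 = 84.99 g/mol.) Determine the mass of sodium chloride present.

0.3998 g

n(AgNO3) = 0.01787 × 0.3828 = 6.841 × 10^-3 mol
Let x = n(NaCl), y = n(NaNO3).
Titrant: 1x = 6.841 × 10^-3;  mass: 58.44x + 84.99y = 0.9909
Solving, x = 6.841 × 10^-3 mol, y = 6.955 × 10^-3 mol
mass of NaCl = 6.841 × 10^-3 × 58.44 = 0.3998 g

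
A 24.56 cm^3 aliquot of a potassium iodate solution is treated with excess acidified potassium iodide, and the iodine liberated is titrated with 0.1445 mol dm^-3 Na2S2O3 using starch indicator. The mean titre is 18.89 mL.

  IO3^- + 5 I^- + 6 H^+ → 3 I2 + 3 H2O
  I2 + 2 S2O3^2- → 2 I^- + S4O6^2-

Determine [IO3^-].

n(S2O3^2-) = 0.01889 × 0.1445 = 2.730 × 10^-3 mol
n(I2) = n(S2O3^2-)/2 = 1.365 × 10^-3 mol
From the 1:3 ratio, n(IO3^-) in the aliquot = 1/3 × 1.365 × 10^-3 = 4.549 × 10^-4 mol
[IO3^-] = 4.549 × 10^-4 / 0.02456 = 0.01852 mol/L

0.01852 mol/L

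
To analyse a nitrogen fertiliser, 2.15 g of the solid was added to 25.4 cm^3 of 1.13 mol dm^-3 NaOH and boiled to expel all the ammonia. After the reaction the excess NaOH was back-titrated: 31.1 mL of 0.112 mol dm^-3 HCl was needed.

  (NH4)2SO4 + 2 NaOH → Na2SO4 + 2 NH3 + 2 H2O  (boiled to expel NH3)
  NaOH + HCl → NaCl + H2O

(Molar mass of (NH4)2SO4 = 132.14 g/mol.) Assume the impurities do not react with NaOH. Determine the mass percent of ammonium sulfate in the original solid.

77.5 %

n(NaOH) added = 0.0254 × 1.13 = 0.0287 mol
n(HCl) used in back-titration = 0.0311 × 0.112 = 3.48 × 10^-3 mol
n(NaOH) left over = 3.48 × 10^-3 mol (1:1 ratio)
n(NaOH) consumed by analyte = 0.0287 − 3.48 × 10^-3 = 0.0252 mol
From the 1:2 ratio, n((NH4)2SO4) = 1/2 × 0.0252 = 0.0126 mol
mass of (NH4)2SO4 = 0.0126 × 132.14 = 1.67 g
% (NH4)2SO4 = 1.67 / 2.15 × 100 = 77.5 %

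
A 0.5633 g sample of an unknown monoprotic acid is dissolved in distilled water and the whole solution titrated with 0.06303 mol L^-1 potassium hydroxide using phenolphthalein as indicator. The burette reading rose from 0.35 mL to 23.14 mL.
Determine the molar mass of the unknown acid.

n(KOH) = 0.02279 L × 0.06303 mol/L = 1.436 × 10^-3 mol
n(HA) = 1.436 × 10^-3 mol (1:1 ratio)
M = m / n = 0.5633 g / 1.436 × 10^-3 mol = 392.1 g/mol

392.1 g/mol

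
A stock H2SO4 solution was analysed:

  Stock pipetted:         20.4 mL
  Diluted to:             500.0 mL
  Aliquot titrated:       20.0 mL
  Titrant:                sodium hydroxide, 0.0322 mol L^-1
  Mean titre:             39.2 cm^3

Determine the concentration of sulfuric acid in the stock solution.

H2SO4 + 2 NaOH → Na2SO4 + 2 H2O
n(NaOH) = 0.0392 × 0.0322 = 1.26 × 10^-3 mol
From the 1:2 ratio, n(H2SO4) in the aliquot = 1/2 × 1.26 × 10^-3 = 6.31 × 10^-4 mol
[H2SO4]_dilute = 6.31 × 10^-4 / 0.0200 = 0.0316 mol/L
Dilution factor = 500.0 / 20.4 = 24.51
[H2SO4]_stock = 0.0316 × 24.51 = 0.773 mol/L

0.773 mol/L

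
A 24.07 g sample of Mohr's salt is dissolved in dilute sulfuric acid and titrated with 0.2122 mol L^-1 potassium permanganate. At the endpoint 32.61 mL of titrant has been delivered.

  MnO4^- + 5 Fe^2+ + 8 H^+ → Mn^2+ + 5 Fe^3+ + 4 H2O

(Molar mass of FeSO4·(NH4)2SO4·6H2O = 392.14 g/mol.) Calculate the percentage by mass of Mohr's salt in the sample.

n(KMnO4) = 0.03261 L × 0.2122 mol/L = 6.920 × 10^-3 mol
From the 5:1 ratio, n(FeSO4·(NH4)2SO4·6H2O) = 5/1 × 6.920 × 10^-3 = 0.03460 mol
mass of FeSO4·(NH4)2SO4·6H2O = 0.03460 × 392.14 g/mol = 13.57 g
% FeSO4·(NH4)2SO4·6H2O = 13.57 / 24.07 × 100 = 56.37 %

56.37 %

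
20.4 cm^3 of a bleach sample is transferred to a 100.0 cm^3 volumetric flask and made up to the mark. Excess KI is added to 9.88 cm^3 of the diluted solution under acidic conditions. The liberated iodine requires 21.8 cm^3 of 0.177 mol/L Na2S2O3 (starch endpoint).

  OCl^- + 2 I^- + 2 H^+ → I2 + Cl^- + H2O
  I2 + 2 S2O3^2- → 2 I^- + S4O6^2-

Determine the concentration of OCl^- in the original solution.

n(S2O3^2-) = 0.0218 × 0.177 = 3.86 × 10^-3 mol
n(I2) = n(S2O3^2-)/2 = 1.93 × 10^-3 mol
n(OCl^-) in the aliquot = 1.93 × 10^-3 mol (1:1 ratio)
[OCl^-]_dilute = 1.93 × 10^-3 / 0.00988 = 0.195 mol/L
[OCl^-]_original = 0.195 × 100.0/20.4 = 0.957 mol/L

0.957 mol/L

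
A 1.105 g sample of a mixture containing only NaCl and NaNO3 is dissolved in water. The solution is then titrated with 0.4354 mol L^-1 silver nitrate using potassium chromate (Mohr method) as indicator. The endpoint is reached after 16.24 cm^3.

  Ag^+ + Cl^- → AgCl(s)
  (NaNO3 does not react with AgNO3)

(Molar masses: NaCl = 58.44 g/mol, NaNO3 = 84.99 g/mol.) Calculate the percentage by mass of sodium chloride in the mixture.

n(AgNO3) = 0.01624 × 0.4354 = 7.071 × 10^-3 mol
Let x = n(NaCl), y = n(NaNO3).
Titrant: 1x = 7.071 × 10^-3;  mass: 58.44x + 84.99y = 1.105
Solving, x = 7.071 × 10^-3 mol, y = 8.140 × 10^-3 mol
mass of NaCl = 7.071 × 10^-3 × 58.44 = 0.4132 g
% NaCl = 0.4132 / 1.105 × 100 = 37.40 %

37.40 %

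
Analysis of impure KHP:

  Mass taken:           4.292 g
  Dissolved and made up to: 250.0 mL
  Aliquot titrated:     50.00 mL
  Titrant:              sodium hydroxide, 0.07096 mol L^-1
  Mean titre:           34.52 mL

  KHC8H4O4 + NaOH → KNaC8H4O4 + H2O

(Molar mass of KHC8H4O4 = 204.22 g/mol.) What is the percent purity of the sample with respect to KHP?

58.28 %

n(NaOH) per titration = 0.03452 × 0.07096 = 2.450 × 10^-3 mol
n(KHC8H4O4) in each aliquot = 2.450 × 10^-3 mol (1:1 ratio)
n(KHC8H4O4) in the whole flask = 2.450 × 10^-3 × 250.0/50.00 = 0.01225 mol
mass of KHC8H4O4 = 0.01225 × 204.22 = 2.501 g
% KHC8H4O4 = 2.501 / 4.292 × 100 = 58.28 %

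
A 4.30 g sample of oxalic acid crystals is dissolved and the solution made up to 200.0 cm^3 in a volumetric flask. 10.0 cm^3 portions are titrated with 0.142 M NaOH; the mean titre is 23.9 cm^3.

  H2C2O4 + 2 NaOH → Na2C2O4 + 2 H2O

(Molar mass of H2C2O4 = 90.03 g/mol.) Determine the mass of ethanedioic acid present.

n(NaOH) per titration = 0.0239 × 0.142 = 3.39 × 10^-3 mol
From the 1:2 ratio, n(H2C2O4) in each aliquot = 1/2 × 3.39 × 10^-3 = 1.70 × 10^-3 mol
n(H2C2O4) in the whole flask = 1.70 × 10^-3 × 200.0/10.0 = 0.0339 mol
mass of H2C2O4 = 0.0339 × 90.03 = 3.06 g

3.06 g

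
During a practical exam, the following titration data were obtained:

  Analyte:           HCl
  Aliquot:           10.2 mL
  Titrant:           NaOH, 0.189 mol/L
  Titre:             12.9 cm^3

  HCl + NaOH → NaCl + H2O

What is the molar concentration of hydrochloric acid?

n(NaOH) = 0.0129 L × 0.189 mol/L = 2.44 × 10^-3 mol
n(HCl) = 2.44 × 10^-3 mol (1:1 mole ratio)
[HCl] = 2.44 × 10^-3 mol / 0.0102 L = 0.239 mol/L

0.239 mol/L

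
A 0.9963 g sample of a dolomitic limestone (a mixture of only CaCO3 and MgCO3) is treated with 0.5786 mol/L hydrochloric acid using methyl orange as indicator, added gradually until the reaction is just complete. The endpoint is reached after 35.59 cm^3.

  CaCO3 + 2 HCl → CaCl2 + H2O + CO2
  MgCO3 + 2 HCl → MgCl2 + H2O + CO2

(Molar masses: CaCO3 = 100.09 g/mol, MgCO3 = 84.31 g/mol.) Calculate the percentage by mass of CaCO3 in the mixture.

n(HCl) = 0.03559 × 0.5786 = 0.02059 mol
Let x = n(CaCO3), y = n(MgCO3).
Titrant: 2x + 2y = 0.02059;  mass: 100.09x + 84.31y = 0.9963
Solving, x = 8.126 × 10^-3 mol, y = 2.170 × 10^-3 mol
mass of CaCO3 = 8.126 × 10^-3 × 100.09 = 0.8133 g
% CaCO3 = 0.8133 / 0.9963 × 100 = 81.64 %

81.64 %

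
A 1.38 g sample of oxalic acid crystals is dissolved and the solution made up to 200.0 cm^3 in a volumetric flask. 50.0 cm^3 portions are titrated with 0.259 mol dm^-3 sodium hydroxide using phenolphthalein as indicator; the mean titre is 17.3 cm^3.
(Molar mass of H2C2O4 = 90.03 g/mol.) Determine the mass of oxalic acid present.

H2C2O4 + 2 NaOH → Na2C2O4 + 2 H2O
n(NaOH) per titration = 0.0173 × 0.259 = 4.48 × 10^-3 mol
From the 1:2 ratio, n(H2C2O4) in each aliquot = 1/2 × 4.48 × 10^-3 = 2.24 × 10^-3 mol
n(H2C2O4) in the whole flask = 2.24 × 10^-3 × 200.0/50.0 = 8.96 × 10^-3 mol
mass of H2C2O4 = 8.96 × 10^-3 × 90.03 = 0.807 g

0.807 g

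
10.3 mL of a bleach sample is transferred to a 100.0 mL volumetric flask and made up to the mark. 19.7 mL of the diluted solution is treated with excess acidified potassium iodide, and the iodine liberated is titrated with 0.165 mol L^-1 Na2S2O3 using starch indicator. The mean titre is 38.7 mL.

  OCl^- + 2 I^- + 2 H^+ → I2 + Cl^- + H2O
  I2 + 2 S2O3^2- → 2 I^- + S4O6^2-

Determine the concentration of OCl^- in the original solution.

1.57 mol/L

n(S2O3^2-) = 0.0387 × 0.165 = 6.39 × 10^-3 mol
n(I2) = n(S2O3^2-)/2 = 3.19 × 10^-3 mol
n(OCl^-) in the aliquot = 3.19 × 10^-3 mol (1:1 ratio)
[OCl^-]_dilute = 3.19 × 10^-3 / 0.0197 = 0.162 mol/L
[OCl^-]_original = 0.162 × 100.0/10.3 = 1.57 mol/L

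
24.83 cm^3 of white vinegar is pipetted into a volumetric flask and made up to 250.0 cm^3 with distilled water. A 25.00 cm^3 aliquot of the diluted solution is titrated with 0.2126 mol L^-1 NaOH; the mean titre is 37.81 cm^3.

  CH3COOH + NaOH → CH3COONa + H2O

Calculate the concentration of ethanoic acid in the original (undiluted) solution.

3.237 mol/L

n(NaOH) = 0.03781 × 0.2126 = 8.038 × 10^-3 mol
n(CH3COOH) in the aliquot = 8.038 × 10^-3 mol (1:1 ratio)
[CH3COOH]_dilute = 8.038 × 10^-3 / 0.02500 = 0.3215 mol/L
Dilution factor = 250.0 / 24.83 = 10.07
[CH3COOH]_stock = 0.3215 × 10.07 = 3.237 mol/L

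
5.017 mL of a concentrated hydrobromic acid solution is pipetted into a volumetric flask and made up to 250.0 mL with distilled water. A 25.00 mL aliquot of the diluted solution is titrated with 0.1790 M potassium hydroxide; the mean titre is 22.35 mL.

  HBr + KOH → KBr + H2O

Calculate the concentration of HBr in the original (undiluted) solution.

7.974 M

n(KOH) = 0.02235 × 0.1790 = 4.001 × 10^-3 mol
n(HBr) in the aliquot = 4.001 × 10^-3 mol (1:1 ratio)
[HBr]_dilute = 4.001 × 10^-3 / 0.02500 = 0.1600 mol/L
Dilution factor = 250.0 / 5.017 = 49.83
[HBr]_stock = 0.1600 × 49.83 = 7.974 mol/L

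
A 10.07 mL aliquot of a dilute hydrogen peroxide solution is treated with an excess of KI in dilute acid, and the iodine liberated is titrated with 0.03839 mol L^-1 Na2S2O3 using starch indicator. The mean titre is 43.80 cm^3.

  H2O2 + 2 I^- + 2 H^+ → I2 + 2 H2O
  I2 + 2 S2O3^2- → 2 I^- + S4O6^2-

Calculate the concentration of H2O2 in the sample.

n(S2O3^2-) = 0.04380 × 0.03839 = 1.681 × 10^-3 mol
n(I2) = n(S2O3^2-)/2 = 8.407 × 10^-4 mol
n(H2O2) in the aliquot = 8.407 × 10^-4 mol (1:1 ratio)
[H2O2] = 8.407 × 10^-4 / 0.01007 = 0.08349 mol/L

0.08349 mol/L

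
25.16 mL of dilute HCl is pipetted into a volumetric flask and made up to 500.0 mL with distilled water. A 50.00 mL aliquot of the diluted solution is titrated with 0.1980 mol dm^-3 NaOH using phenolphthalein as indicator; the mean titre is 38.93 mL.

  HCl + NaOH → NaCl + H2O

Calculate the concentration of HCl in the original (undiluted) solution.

n(NaOH) = 0.03893 × 0.1980 = 7.708 × 10^-3 mol
n(HCl) in the aliquot = 7.708 × 10^-3 mol (1:1 ratio)
[HCl]_dilute = 7.708 × 10^-3 / 0.05000 = 0.1542 mol/L
Dilution factor = 500.0 / 25.16 = 19.87
[HCl]_stock = 0.1542 × 19.87 = 3.064 mol/L

3.064 mol/L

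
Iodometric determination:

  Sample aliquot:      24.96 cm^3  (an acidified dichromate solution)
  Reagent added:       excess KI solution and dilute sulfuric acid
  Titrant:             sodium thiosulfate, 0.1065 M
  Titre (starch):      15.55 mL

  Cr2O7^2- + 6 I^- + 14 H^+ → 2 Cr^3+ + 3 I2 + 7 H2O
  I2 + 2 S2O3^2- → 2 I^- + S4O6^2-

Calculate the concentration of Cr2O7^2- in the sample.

n(S2O3^2-) = 0.01555 × 0.1065 = 1.656 × 10^-3 mol
n(I2) = n(S2O3^2-)/2 = 8.280 × 10^-4 mol
From the 1:3 ratio, n(Cr2O7^2-) in the aliquot = 1/3 × 8.280 × 10^-4 = 2.760 × 10^-4 mol
[Cr2O7^2-] = 2.760 × 10^-4 / 0.02496 = 0.01106 mol/L

0.01106 M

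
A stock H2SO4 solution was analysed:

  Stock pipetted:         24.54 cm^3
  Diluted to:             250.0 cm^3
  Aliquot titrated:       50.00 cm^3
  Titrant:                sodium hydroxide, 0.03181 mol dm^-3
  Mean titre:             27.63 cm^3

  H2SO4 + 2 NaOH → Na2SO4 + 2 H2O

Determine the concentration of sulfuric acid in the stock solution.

n(NaOH) = 0.02763 × 0.03181 = 8.789 × 10^-4 mol
From the 1:2 ratio, n(H2SO4) in the aliquot = 1/2 × 8.789 × 10^-4 = 4.395 × 10^-4 mol
[H2SO4]_dilute = 4.395 × 10^-4 / 0.05000 = 0.008789 mol/L
Dilution factor = 250.0 / 24.54 = 10.19
[H2SO4]_stock = 0.008789 × 10.19 = 0.08954 mol/L

0.08954 mol/L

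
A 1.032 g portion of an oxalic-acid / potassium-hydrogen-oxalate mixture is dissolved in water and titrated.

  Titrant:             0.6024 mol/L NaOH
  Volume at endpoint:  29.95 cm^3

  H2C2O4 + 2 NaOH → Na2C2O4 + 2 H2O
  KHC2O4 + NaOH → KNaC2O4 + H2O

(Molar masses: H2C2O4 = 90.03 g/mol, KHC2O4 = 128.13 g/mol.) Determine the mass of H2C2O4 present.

0.6931 g

n(NaOH) = 0.02995 × 0.6024 = 0.01804 mol
Let x = n(H2C2O4), y = n(KHC2O4).
Titrant: 2x + 1y = 0.01804;  mass: 90.03x + 128.13y = 1.032
Solving, x = 7.698 × 10^-3 mol, y = 2.645 × 10^-3 mol
mass of H2C2O4 = 7.698 × 10^-3 × 90.03 = 0.6931 g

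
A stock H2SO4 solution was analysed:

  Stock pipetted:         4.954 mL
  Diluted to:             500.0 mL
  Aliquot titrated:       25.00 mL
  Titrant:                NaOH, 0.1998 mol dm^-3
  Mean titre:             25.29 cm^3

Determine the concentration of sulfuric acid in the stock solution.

10.20 mol/L

H2SO4 + 2 NaOH → Na2SO4 + 2 H2O
n(NaOH) = 0.02529 × 0.1998 = 5.053 × 10^-3 mol
From the 1:2 ratio, n(H2SO4) in the aliquot = 1/2 × 5.053 × 10^-3 = 2.526 × 10^-3 mol
[H2SO4]_dilute = 2.526 × 10^-3 / 0.02500 = 0.1011 mol/L
Dilution factor = 500.0 / 4.954 = 100.9
[H2SO4]_stock = 0.1011 × 100.9 = 10.20 mol/L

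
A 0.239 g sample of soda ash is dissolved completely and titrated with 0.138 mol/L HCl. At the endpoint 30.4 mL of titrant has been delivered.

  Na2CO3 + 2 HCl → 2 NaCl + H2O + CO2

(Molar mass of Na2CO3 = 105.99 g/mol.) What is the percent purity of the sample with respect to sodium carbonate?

93.0 %

n(HCl) = 0.0304 L × 0.138 mol/L = 4.20 × 10^-3 mol
From the 1:2 ratio, n(Na2CO3) = 1/2 × 4.20 × 10^-3 = 2.10 × 10^-3 mol
mass of Na2CO3 = 2.10 × 10^-3 × 105.99 g/mol = 0.222 g
% Na2CO3 = 0.222 / 0.239 × 100 = 93.0 %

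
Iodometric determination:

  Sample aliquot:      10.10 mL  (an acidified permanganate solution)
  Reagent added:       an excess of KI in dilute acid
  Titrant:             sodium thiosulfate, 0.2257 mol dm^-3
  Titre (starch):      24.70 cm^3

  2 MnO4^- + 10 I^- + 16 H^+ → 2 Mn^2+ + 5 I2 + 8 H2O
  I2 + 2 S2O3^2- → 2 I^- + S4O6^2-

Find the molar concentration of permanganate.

n(S2O3^2-) = 0.02470 × 0.2257 = 5.575 × 10^-3 mol
n(I2) = n(S2O3^2-)/2 = 2.787 × 10^-3 mol
From the 2:5 ratio, n(MnO4^-) in the aliquot = 2/5 × 2.787 × 10^-3 = 1.115 × 10^-3 mol
[MnO4^-] = 1.115 × 10^-3 / 0.01010 = 0.1104 mol/L

0.1104 mol/L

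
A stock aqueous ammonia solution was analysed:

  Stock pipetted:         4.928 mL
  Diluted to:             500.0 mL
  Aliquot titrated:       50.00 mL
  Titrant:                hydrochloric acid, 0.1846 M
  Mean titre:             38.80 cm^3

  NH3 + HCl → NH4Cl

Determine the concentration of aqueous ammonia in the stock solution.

14.53 M

n(HCl) = 0.03880 × 0.1846 = 7.162 × 10^-3 mol
n(NH3) in the aliquot = 7.162 × 10^-3 mol (1:1 ratio)
[NH3]_dilute = 7.162 × 10^-3 / 0.05000 = 0.1432 mol/L
Dilution factor = 500.0 / 4.928 = 101.5
[NH3]_stock = 0.1432 × 101.5 = 14.53 mol/L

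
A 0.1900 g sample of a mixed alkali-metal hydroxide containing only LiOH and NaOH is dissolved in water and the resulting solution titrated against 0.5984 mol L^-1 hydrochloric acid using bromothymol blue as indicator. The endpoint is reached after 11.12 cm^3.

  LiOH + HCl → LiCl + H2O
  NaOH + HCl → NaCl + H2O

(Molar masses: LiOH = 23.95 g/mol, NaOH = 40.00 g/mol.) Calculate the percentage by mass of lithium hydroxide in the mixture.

n(HCl) = 0.01112 × 0.5984 = 6.654 × 10^-3 mol
Let x = n(LiOH), y = n(NaOH).
Titrant: 1x + 1y = 6.654 × 10^-3;  mass: 23.95x + 40.00y = 0.1900
Solving, x = 4.746 × 10^-3 mol, y = 1.909 × 10^-3 mol
mass of LiOH = 4.746 × 10^-3 × 23.95 = 0.1137 g
% LiOH = 0.1137 / 0.1900 × 100 = 59.82 %

59.82 %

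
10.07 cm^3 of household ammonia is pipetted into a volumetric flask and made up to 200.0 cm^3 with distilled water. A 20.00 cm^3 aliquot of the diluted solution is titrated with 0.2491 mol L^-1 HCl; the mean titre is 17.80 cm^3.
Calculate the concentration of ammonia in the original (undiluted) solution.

NH3 + HCl → NH4Cl
n(HCl) = 0.01780 × 0.2491 = 4.434 × 10^-3 mol
n(NH3) in the aliquot = 4.434 × 10^-3 mol (1:1 ratio)
[NH3]_dilute = 4.434 × 10^-3 / 0.02000 = 0.2217 mol/L
Dilution factor = 200.0 / 10.07 = 19.86
[NH3]_stock = 0.2217 × 19.86 = 4.403 mol/L

4.403 mol/L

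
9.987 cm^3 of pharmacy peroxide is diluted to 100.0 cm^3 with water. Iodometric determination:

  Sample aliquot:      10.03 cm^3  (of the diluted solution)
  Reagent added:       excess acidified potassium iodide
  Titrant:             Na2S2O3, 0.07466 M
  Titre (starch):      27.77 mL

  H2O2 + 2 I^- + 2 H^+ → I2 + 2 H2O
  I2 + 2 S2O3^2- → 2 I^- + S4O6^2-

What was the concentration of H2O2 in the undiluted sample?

n(S2O3^2-) = 0.02777 × 0.07466 = 2.073 × 10^-3 mol
n(I2) = n(S2O3^2-)/2 = 1.037 × 10^-3 mol
n(H2O2) in the aliquot = 1.037 × 10^-3 mol (1:1 ratio)
[H2O2]_dilute = 1.037 × 10^-3 / 0.01003 = 0.1034 mol/L
[H2O2]_original = 0.1034 × 100.0/9.987 = 1.035 mol/L

1.035 M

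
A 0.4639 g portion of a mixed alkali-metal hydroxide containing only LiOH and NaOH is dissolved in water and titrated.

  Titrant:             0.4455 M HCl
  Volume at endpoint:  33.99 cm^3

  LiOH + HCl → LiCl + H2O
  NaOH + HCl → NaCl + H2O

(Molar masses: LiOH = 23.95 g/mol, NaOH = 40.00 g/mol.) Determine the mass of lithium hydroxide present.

0.2116 g

n(HCl) = 0.03399 × 0.4455 = 0.01514 mol
Let x = n(LiOH), y = n(NaOH).
Titrant: 1x + 1y = 0.01514;  mass: 23.95x + 40.00y = 0.4639
Solving, x = 8.835 × 10^-3 mol, y = 6.308 × 10^-3 mol
mass of LiOH = 8.835 × 10^-3 × 23.95 = 0.2116 g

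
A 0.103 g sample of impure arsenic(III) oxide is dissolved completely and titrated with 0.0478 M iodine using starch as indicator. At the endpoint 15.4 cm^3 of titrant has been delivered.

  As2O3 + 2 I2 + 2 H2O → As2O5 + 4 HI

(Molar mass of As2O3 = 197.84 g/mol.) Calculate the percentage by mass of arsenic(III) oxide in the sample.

70.7 %

n(I2) = 0.0154 L × 0.0478 mol/L = 7.36 × 10^-4 mol
From the 1:2 ratio, n(As2O3) = 1/2 × 7.36 × 10^-4 = 3.68 × 10^-4 mol
mass of As2O3 = 3.68 × 10^-4 × 197.84 g/mol = 0.0728 g
% As2O3 = 0.0728 / 0.103 × 100 = 70.7 %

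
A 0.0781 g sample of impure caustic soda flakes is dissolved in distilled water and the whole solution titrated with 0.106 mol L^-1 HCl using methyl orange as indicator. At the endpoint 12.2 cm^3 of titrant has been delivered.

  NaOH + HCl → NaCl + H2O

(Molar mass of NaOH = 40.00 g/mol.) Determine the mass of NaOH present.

0.0517 g

n(HCl) = 0.0122 L × 0.106 mol/L = 1.29 × 10^-3 mol
n(NaOH) = 1.29 × 10^-3 mol (1:1 ratio)
mass of NaOH = 1.29 × 10^-3 × 40.00 g/mol = 0.0517 g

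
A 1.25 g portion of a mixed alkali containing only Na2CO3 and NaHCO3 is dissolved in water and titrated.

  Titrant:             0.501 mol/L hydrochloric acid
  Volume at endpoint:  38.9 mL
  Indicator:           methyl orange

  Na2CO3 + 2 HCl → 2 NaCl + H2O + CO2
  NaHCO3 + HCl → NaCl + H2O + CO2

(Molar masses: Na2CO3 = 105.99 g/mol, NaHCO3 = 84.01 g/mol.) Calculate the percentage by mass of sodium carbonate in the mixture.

52.9 %

n(HCl) = 0.0389 × 0.501 = 0.0195 mol
Let x = n(Na2CO3), y = n(NaHCO3).
Titrant: 2x + 1y = 0.0195;  mass: 105.99x + 84.01y = 1.25
Solving, x = 6.24 × 10^-3 mol, y = 7.00 × 10^-3 mol
mass of Na2CO3 = 6.24 × 10^-3 × 105.99 = 0.662 g
% Na2CO3 = 0.662 / 1.25 × 100 = 52.9 %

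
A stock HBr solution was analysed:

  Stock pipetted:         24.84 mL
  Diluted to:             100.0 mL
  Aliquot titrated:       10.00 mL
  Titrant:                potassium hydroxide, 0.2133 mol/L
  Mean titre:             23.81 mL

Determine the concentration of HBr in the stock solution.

HBr + KOH → KBr + H2O
n(KOH) = 0.02381 × 0.2133 = 5.079 × 10^-3 mol
n(HBr) in the aliquot = 5.079 × 10^-3 mol (1:1 ratio)
[HBr]_dilute = 5.079 × 10^-3 / 0.01000 = 0.5079 mol/L
Dilution factor = 100.0 / 24.84 = 4.026
[HBr]_stock = 0.5079 × 4.026 = 2.045 mol/L

2.045 mol/L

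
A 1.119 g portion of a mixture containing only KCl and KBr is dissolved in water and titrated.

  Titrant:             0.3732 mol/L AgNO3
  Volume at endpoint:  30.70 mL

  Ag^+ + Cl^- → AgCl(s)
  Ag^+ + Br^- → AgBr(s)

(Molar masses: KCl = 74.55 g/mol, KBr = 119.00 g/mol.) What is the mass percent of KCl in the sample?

36.63 %

n(AgNO3) = 0.03070 × 0.3732 = 0.01146 mol
Let x = n(KCl), y = n(KBr).
Titrant: 1x + 1y = 0.01146;  mass: 74.55x + 119.00y = 1.119
Solving, x = 5.499 × 10^-3 mol, y = 5.959 × 10^-3 mol
mass of KCl = 5.499 × 10^-3 × 74.55 = 0.4099 g
% KCl = 0.4099 / 1.119 × 100 = 36.63 %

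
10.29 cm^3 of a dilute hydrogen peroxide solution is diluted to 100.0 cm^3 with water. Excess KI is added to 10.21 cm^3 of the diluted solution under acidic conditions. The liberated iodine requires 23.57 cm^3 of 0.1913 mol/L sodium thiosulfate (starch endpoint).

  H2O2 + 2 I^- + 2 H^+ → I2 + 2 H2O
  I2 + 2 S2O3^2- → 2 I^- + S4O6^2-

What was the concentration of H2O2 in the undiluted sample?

n(S2O3^2-) = 0.02357 × 0.1913 = 4.509 × 10^-3 mol
n(I2) = n(S2O3^2-)/2 = 2.254 × 10^-3 mol
n(H2O2) in the aliquot = 2.254 × 10^-3 mol (1:1 ratio)
[H2O2]_dilute = 2.254 × 10^-3 / 0.01021 = 0.2208 mol/L
[H2O2]_original = 0.2208 × 100.0/10.29 = 2.146 mol/L

2.146 mol/L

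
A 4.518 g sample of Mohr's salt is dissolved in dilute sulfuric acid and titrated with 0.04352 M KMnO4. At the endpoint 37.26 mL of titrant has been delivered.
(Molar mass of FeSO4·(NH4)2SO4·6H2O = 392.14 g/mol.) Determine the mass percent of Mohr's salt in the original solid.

70.37 %

MnO4^- + 5 Fe^2+ + 8 H^+ → Mn^2+ + 5 Fe^3+ + 4 H2O
n(KMnO4) = 0.03726 L × 0.04352 mol/L = 1.622 × 10^-3 mol
From the 5:1 ratio, n(FeSO4·(NH4)2SO4·6H2O) = 5/1 × 1.622 × 10^-3 = 8.108 × 10^-3 mol
mass of FeSO4·(NH4)2SO4·6H2O = 8.108 × 10^-3 × 392.14 g/mol = 3.179 g
% FeSO4·(NH4)2SO4·6H2O = 3.179 / 4.518 × 100 = 70.37 %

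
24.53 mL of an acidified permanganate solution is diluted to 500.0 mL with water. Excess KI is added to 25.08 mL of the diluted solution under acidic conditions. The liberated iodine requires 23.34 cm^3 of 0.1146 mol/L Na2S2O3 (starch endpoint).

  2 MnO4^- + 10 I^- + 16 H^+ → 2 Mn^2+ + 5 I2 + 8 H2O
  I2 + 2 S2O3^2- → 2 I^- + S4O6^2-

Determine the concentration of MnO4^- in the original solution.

0.4348 mol/L

n(S2O3^2-) = 0.02334 × 0.1146 = 2.675 × 10^-3 mol
n(I2) = n(S2O3^2-)/2 = 1.337 × 10^-3 mol
From the 2:5 ratio, n(MnO4^-) in the aliquot = 2/5 × 1.337 × 10^-3 = 5.350 × 10^-4 mol
[MnO4^-]_dilute = 5.350 × 10^-4 / 0.02508 = 0.02133 mol/L
[MnO4^-]_original = 0.02133 × 500.0/24.53 = 0.4348 mol/L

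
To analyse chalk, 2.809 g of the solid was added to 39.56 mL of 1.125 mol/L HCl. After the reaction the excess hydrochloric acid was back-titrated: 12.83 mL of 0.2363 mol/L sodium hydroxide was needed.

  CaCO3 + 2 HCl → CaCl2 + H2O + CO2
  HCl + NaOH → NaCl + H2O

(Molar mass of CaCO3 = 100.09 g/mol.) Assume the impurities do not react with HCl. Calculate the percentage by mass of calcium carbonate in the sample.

73.89 %

n(HCl) added = 0.03956 × 1.125 = 0.04451 mol
n(NaOH) used in back-titration = 0.01283 × 0.2363 = 3.032 × 10^-3 mol
n(HCl) left over = 3.032 × 10^-3 mol (1:1 ratio)
n(HCl) consumed by analyte = 0.04451 − 3.032 × 10^-3 = 0.04147 mol
From the 1:2 ratio, n(CaCO3) = 1/2 × 0.04147 = 0.02074 mol
mass of CaCO3 = 0.02074 × 100.09 = 2.076 g
% CaCO3 = 2.076 / 2.809 × 100 = 73.89 %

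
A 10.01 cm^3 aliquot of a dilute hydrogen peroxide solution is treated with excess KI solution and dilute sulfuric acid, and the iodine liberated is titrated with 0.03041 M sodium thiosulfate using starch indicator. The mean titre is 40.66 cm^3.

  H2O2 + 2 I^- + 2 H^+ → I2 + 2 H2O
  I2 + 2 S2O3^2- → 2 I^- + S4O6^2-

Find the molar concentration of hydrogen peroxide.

n(S2O3^2-) = 0.04066 × 0.03041 = 1.236 × 10^-3 mol
n(I2) = n(S2O3^2-)/2 = 6.182 × 10^-4 mol
n(H2O2) in the aliquot = 6.182 × 10^-4 mol (1:1 ratio)
[H2O2] = 6.182 × 10^-4 / 0.01001 = 0.06176 mol/L

0.06176 M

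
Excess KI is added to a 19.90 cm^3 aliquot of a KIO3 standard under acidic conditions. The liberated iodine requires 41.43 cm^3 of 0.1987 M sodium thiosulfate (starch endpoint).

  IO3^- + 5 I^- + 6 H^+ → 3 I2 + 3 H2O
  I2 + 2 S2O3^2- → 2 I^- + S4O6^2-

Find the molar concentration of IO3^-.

0.06895 M

n(S2O3^2-) = 0.04143 × 0.1987 = 8.232 × 10^-3 mol
n(I2) = n(S2O3^2-)/2 = 4.116 × 10^-3 mol
From the 1:3 ratio, n(IO3^-) in the aliquot = 1/3 × 4.116 × 10^-3 = 1.372 × 10^-3 mol
[IO3^-] = 1.372 × 10^-3 / 0.01990 = 0.06895 mol/L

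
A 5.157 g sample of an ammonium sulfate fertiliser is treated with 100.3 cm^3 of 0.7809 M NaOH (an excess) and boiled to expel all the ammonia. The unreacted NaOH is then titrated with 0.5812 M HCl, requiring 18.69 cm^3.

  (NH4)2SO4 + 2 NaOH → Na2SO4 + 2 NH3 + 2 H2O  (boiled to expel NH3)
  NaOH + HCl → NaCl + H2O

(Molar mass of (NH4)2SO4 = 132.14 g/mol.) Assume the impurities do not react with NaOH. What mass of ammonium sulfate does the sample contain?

4.457 g

n(NaOH) added = 0.1003 × 0.7809 = 0.07832 mol
n(HCl) used in back-titration = 0.01869 × 0.5812 = 0.01086 mol
n(NaOH) left over = 0.01086 mol (1:1 ratio)
n(NaOH) consumed by analyte = 0.07832 − 0.01086 = 0.06746 mol
From the 1:2 ratio, n((NH4)2SO4) = 1/2 × 0.06746 = 0.03373 mol
mass of (NH4)2SO4 = 0.03373 × 132.14 = 4.457 g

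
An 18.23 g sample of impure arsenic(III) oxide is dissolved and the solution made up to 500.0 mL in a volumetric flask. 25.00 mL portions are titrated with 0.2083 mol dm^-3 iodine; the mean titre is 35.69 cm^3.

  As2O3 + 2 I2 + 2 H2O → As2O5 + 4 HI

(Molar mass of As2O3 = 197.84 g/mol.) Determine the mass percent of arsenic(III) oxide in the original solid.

n(I2) per titration = 0.03569 × 0.2083 = 7.434 × 10^-3 mol
From the 1:2 ratio, n(As2O3) in each aliquot = 1/2 × 7.434 × 10^-3 = 3.717 × 10^-3 mol
n(As2O3) in the whole flask = 3.717 × 10^-3 × 500.0/25.00 = 0.07434 mol
mass of As2O3 = 0.07434 × 197.84 = 14.71 g
% As2O3 = 14.71 / 18.23 × 100 = 80.68 %

80.68 %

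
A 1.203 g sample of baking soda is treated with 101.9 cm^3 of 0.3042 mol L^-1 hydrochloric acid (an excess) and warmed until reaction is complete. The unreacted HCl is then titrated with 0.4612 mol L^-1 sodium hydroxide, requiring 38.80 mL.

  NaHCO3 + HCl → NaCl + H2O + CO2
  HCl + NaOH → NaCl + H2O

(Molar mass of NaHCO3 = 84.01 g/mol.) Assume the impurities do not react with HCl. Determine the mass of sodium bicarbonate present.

1.101 g

n(HCl) added = 0.1019 × 0.3042 = 0.03100 mol
n(NaOH) used in back-titration = 0.03880 × 0.4612 = 0.01789 mol
n(HCl) left over = 0.01789 mol (1:1 ratio)
n(HCl) consumed by analyte = 0.03100 − 0.01789 = 0.01310 mol
n(NaHCO3) = 0.01310 mol (1:1 ratio)
mass of NaHCO3 = 0.01310 × 84.01 = 1.101 g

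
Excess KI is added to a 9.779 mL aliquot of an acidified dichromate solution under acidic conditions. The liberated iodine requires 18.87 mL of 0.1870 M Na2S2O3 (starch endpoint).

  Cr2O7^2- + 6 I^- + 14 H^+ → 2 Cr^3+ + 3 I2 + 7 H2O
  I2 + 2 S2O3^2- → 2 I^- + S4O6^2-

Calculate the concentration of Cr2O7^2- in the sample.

n(S2O3^2-) = 0.01887 × 0.1870 = 3.529 × 10^-3 mol
n(I2) = n(S2O3^2-)/2 = 1.764 × 10^-3 mol
From the 1:3 ratio, n(Cr2O7^2-) in the aliquot = 1/3 × 1.764 × 10^-3 = 5.881 × 10^-4 mol
[Cr2O7^2-] = 5.881 × 10^-4 / 0.009779 = 0.06014 mol/L

0.06014 M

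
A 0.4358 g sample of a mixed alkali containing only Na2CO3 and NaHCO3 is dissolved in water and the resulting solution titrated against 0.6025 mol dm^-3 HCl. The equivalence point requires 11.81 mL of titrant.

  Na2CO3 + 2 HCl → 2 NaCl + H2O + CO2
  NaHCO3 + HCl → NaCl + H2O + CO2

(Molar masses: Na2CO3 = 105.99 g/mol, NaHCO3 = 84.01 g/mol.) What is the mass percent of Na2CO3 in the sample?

n(HCl) = 0.01181 × 0.6025 = 7.116 × 10^-3 mol
Let x = n(Na2CO3), y = n(NaHCO3).
Titrant: 2x + 1y = 7.116 × 10^-3;  mass: 105.99x + 84.01y = 0.4358
Solving, x = 2.611 × 10^-3 mol, y = 1.893 × 10^-3 mol
mass of Na2CO3 = 2.611 × 10^-3 × 105.99 = 0.2768 g
% Na2CO3 = 0.2768 / 0.4358 × 100 = 63.51 %

63.51 %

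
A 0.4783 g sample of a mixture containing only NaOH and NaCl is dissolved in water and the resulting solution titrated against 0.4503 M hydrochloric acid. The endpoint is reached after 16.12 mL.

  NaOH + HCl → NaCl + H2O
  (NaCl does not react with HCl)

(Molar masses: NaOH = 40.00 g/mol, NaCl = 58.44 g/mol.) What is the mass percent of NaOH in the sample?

60.71 %

n(HCl) = 0.01612 × 0.4503 = 7.259 × 10^-3 mol
Let x = n(NaOH), y = n(NaCl).
Titrant: 1x = 7.259 × 10^-3;  mass: 40.00x + 58.44y = 0.4783
Solving, x = 7.259 × 10^-3 mol, y = 3.216 × 10^-3 mol
mass of NaOH = 7.259 × 10^-3 × 40.00 = 0.2904 g
% NaOH = 0.2904 / 0.4783 × 100 = 60.71 %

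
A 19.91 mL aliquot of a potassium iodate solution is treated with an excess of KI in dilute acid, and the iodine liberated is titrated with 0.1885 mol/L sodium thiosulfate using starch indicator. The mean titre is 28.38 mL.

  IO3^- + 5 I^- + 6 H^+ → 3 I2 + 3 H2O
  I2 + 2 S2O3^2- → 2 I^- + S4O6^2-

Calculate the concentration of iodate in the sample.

0.04478 mol/L

n(S2O3^2-) = 0.02838 × 0.1885 = 5.350 × 10^-3 mol
n(I2) = n(S2O3^2-)/2 = 2.675 × 10^-3 mol
From the 1:3 ratio, n(IO3^-) in the aliquot = 1/3 × 2.675 × 10^-3 = 8.916 × 10^-4 mol
[IO3^-] = 8.916 × 10^-4 / 0.01991 = 0.04478 mol/L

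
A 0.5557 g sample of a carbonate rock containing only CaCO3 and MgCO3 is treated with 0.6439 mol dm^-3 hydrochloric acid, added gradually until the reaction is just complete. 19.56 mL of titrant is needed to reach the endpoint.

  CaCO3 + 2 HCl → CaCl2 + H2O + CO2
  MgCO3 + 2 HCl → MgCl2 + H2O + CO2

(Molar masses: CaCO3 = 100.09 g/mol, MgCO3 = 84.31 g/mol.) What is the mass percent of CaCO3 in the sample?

n(HCl) = 0.01956 × 0.6439 = 0.01259 mol
Let x = n(CaCO3), y = n(MgCO3).
Titrant: 2x + 2y = 0.01259;  mass: 100.09x + 84.31y = 0.5557
Solving, x = 1.570 × 10^-3 mol, y = 4.728 × 10^-3 mol
mass of CaCO3 = 1.570 × 10^-3 × 100.09 = 0.1571 g
% CaCO3 = 0.1571 / 0.5557 × 100 = 28.27 %

28.27 %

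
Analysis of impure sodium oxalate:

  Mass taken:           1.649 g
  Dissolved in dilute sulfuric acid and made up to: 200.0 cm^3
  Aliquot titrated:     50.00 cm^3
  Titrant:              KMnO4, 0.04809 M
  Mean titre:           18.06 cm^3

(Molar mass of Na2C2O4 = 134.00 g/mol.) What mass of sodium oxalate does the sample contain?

2 MnO4^- + 5 C2O4^2- + 16 H^+ → 2 Mn^2+ + 10 CO2 + 8 H2O
n(KMnO4) per titration = 0.01806 × 0.04809 = 8.685 × 10^-4 mol
From the 5:2 ratio, n(Na2C2O4) in each aliquot = 5/2 × 8.685 × 10^-4 = 2.171 × 10^-3 mol
n(Na2C2O4) in the whole flask = 2.171 × 10^-3 × 200.0/50.00 = 8.685 × 10^-3 mol
mass of Na2C2O4 = 8.685 × 10^-3 × 134.00 = 1.164 g

1.164 g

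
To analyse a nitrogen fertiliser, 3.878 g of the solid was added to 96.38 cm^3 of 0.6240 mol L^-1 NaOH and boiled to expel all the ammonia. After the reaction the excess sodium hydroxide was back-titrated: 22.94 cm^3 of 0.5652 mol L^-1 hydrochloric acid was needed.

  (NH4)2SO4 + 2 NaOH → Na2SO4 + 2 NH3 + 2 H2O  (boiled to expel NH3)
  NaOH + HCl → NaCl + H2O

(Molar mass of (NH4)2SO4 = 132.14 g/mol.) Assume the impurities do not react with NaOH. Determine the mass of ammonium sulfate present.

n(NaOH) added = 0.09638 × 0.6240 = 0.06014 mol
n(HCl) used in back-titration = 0.02294 × 0.5652 = 0.01297 mol
n(NaOH) left over = 0.01297 mol (1:1 ratio)
n(NaOH) consumed by analyte = 0.06014 − 0.01297 = 0.04718 mol
From the 1:2 ratio, n((NH4)2SO4) = 1/2 × 0.04718 = 0.02359 mol
mass of (NH4)2SO4 = 0.02359 × 132.14 = 3.117 g

3.117 g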